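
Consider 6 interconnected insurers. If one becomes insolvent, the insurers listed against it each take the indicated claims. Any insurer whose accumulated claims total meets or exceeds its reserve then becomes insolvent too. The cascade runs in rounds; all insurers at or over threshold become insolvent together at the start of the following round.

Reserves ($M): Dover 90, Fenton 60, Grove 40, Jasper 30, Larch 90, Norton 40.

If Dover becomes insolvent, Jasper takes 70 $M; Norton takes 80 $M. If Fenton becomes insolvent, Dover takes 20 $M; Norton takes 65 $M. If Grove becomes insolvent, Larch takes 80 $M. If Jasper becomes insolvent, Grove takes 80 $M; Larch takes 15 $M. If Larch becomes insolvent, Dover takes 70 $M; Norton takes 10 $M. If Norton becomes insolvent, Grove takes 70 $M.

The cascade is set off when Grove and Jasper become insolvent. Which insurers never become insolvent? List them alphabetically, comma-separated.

Dover, Fenton, Norton

Round 1 — Grove, Jasper become insolvent (initial).
  Larch: +80+15 → 95 ≥ 90
Round 2 — Larch becomes insolvent.
  Dover: +70 → 70 < 90
  Norton: +10 → 10 < 40
No further insolvencies.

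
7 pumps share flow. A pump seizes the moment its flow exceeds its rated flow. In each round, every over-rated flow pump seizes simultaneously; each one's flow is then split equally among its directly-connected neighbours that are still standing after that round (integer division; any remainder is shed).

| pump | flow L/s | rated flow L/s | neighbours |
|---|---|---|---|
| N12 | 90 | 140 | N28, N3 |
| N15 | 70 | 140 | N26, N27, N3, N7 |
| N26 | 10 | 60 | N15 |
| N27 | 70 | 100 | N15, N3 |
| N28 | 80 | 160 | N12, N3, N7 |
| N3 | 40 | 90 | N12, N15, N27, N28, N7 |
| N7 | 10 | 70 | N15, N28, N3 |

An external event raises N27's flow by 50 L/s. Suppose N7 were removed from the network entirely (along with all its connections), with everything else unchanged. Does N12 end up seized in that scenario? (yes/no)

no

With N7 removed:
Round 1 — N27 at 120 > 100. N27 seizes.
  N27 sheds 120 L/s to N15, N3: 60 each.
    N15: 70+60 = 130 ≤ 140
    N3: 40+60 = 100 > 90
Round 2 — N3 seizes.
  N3 sheds 100 L/s to N12, N15, N28: 33 each (1 lost).
    N12: 90+33 = 123 ≤ 140
    N15: 130+33 = 163 > 140
    N28: 80+33 = 113 ≤ 160
Round 3 — N15 seizes.
  N15 sheds 163 L/s to N26: 163 each.
    N26: 10+163 = 173 > 60
Round 4 — N26 seizes.
  N26 sheds 173 L/s: no online neighbours, lost.
No further seizures.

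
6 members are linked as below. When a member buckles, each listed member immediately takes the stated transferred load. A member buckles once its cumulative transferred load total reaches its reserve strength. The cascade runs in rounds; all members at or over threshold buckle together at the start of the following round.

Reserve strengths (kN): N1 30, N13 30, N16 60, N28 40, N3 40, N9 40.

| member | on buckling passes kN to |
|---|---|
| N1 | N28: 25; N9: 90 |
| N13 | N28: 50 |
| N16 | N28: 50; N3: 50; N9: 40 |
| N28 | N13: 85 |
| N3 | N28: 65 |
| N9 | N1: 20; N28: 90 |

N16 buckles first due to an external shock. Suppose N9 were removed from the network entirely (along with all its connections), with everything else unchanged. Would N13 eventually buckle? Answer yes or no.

yes

With N9 removed:
Round 1 — N16 buckles (initial).
  N28: +50 → 50 ≥ 40
  N3: +50 → 50 ≥ 40
Round 2 — N28, N3 buckle.
  N13: +85 → 85 ≥ 30
Round 3 — N13 buckles.
No further bucklings.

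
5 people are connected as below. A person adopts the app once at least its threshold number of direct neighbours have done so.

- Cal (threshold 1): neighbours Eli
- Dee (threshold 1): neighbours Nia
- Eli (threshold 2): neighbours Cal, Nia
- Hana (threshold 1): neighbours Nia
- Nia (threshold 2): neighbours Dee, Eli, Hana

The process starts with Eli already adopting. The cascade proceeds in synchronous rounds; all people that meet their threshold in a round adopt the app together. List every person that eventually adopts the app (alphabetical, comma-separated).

Round 1 — Eli adopts the app (initial).
Round 2 — checking thresholds:
  Cal: 1 of 1 neighbours ≥ 1, adopts the app.
  Nia: 1 of 3 neighbours < 2, holds.
Round 3 — no new adoptions; cascade stops.

Cal, Eli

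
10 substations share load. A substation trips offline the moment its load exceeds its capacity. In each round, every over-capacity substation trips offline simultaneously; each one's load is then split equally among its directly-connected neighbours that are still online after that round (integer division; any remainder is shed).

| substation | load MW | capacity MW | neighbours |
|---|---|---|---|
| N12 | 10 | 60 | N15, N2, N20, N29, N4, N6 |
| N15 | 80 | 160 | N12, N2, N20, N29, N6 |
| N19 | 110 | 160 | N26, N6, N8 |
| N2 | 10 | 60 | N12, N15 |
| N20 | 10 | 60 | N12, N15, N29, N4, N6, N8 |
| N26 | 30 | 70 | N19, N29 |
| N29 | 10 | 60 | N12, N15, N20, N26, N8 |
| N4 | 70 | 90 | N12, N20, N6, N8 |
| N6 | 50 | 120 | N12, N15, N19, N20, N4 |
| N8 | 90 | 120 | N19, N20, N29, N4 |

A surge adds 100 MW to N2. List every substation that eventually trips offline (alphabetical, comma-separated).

N12, N2

Round 1 — N2 at 110 > 60. N2 trips offline.
  N2 sheds 110 MW to N12, N15: 55 each.
    N12: 10+55 = 65 > 60
    N15: 80+55 = 135 ≤ 160
Round 2 — N12 trips offline.
  N12 sheds 65 MW to N15, N20, N29, N4, N6: 13 each.
    N15: 135+13 = 148 ≤ 160
    N20: 10+13 = 23 ≤ 60
    N29: 10+13 = 23 ≤ 60
    N4: 70+13 = 83 ≤ 90
    N6: 50+13 = 63 ≤ 120
No further trips.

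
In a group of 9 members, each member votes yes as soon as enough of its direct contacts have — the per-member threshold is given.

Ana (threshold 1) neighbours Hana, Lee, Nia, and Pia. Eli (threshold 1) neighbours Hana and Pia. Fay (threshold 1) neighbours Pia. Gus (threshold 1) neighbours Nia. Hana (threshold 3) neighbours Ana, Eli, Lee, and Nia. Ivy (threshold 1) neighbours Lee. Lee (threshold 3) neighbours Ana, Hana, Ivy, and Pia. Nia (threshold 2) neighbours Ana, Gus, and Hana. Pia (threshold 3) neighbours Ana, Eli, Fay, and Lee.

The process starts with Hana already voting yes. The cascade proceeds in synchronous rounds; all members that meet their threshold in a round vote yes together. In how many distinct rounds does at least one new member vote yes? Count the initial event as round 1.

4

Round 1 — Hana votes yes (initial).
Round 2 — checking thresholds:
  Ana: 1 of 4 neighbours ≥ 1, votes yes.
  Eli: 1 of 2 neighbours ≥ 1, votes yes.
  Lee: 1 of 4 neighbours < 3, not yet.
  Nia: 1 of 3 neighbours < 2, not yet.
Round 3 — checking thresholds:
  Lee: 2 of 4 neighbours < 3, not yet.
  Nia: 2 of 3 neighbours ≥ 2, votes yes.
  Pia: 2 of 4 neighbours < 3, not yet.
Round 4 — checking thresholds:
  Gus: 1 of 1 neighbours ≥ 1, votes yes.
  Lee: 2 of 4 neighbours < 3, not yet.
  Pia: 2 of 4 neighbours < 3, not yet.
Round 5 — no new yes votes; cascade stops.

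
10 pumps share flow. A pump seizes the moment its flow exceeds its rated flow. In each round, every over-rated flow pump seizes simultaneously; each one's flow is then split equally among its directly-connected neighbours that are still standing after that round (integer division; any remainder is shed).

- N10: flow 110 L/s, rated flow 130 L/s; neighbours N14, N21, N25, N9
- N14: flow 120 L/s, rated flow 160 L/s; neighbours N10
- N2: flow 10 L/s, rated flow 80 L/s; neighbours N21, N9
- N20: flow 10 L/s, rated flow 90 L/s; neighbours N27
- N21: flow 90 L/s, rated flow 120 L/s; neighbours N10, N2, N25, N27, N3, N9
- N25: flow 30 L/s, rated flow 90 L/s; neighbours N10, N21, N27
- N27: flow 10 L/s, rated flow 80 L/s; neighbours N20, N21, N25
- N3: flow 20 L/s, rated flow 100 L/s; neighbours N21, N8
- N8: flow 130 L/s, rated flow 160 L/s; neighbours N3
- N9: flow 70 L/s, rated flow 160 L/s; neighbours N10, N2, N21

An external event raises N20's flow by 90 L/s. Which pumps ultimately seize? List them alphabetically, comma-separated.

N10, N14, N2, N20, N21, N25, N27, N9

Round 1 — N20 at 100 > 90. N20 seizes.
  N20 sheds 100 L/s to N27: 100 each.
    N27: 10+100 = 110 > 80
Round 2 — N27 seizes.
  N27 sheds 110 L/s to N21, N25: 55 each.
    N21: 90+55 = 145 > 120
    N25: 30+55 = 85 ≤ 90
Round 3 — N21 seizes.
  N21 sheds 145 L/s to N10, N2, N25, N3, N9: 29 each.
    N10: 110+29 = 139 > 130
    N2: 10+29 = 39 ≤ 80
    N25: 85+29 = 114 > 90
    N3: 20+29 = 49 ≤ 100
    N9: 70+29 = 99 ≤ 160
Round 4 — N10, N25 seize.
  N10 sheds 139 L/s to N14, N9: 69 each (1 lost).
    N14: 120+69 = 189 > 160
    N9: 99+69 = 168 > 160
  N25 sheds 114 L/s: no online neighbours, lost.
Round 5 — N14, N9 seize.
  N14 sheds 189 L/s: no online neighbours, lost.
  N9 sheds 168 L/s to N2: 168 each.
    N2: 39+168 = 207 > 80
Round 6 — N2 seizes.
  N2 sheds 207 L/s: no online neighbours, lost.
No further seizures.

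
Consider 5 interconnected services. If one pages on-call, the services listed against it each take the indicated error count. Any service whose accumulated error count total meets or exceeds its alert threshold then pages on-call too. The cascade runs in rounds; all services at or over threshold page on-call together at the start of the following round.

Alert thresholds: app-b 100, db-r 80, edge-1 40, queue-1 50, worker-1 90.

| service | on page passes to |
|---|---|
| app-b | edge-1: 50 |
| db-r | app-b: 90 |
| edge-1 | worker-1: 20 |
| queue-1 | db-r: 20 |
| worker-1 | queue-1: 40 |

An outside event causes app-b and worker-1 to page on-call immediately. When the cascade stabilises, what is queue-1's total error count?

40

Round 1 — app-b, worker-1 page on-call (initial).
  edge-1: +50 → 50 ≥ 40
  queue-1: +40 → 40 < 50
Round 2 — edge-1 pages on-call.
No further pages.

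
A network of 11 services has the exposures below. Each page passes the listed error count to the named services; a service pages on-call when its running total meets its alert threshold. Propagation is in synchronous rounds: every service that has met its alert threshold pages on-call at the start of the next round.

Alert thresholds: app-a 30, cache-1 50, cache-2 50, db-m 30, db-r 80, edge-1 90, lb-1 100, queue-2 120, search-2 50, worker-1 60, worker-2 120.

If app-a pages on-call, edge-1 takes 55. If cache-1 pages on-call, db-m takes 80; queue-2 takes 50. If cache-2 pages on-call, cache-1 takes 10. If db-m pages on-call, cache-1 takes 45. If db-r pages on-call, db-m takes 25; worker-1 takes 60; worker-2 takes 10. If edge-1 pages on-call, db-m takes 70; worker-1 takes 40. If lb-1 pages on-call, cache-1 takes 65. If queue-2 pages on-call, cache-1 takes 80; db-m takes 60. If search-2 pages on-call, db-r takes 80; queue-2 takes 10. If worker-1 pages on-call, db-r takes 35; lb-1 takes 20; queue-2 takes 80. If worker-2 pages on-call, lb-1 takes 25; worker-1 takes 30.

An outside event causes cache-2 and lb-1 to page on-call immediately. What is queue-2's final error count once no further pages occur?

Round 1 — cache-2, lb-1 page on-call (initial).
  cache-1: +10+65 → 75 ≥ 50
Round 2 — cache-1 pages on-call.
  db-m: +80 → 80 ≥ 30
  queue-2: +50 → 50 < 120
Round 3 — db-m pages on-call.
No further pages.

50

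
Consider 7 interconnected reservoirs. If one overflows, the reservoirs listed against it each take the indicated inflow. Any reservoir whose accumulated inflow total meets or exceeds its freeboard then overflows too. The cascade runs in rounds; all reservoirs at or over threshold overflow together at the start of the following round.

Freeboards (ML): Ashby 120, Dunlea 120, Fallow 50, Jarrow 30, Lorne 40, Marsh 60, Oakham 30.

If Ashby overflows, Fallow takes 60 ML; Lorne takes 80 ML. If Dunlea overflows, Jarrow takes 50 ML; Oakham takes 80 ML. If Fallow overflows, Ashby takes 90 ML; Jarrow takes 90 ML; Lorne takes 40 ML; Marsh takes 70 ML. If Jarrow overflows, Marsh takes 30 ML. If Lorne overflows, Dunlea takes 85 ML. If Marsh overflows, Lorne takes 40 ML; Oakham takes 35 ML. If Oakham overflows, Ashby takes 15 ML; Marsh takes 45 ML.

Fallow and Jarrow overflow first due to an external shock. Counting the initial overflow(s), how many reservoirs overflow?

Round 1 — Fallow, Jarrow overflow (initial).
  Ashby: +90 → 90 < 120
  Lorne: +40 → 40 ≥ 40
  Marsh: +70+30 → 100 ≥ 60
Round 2 — Lorne, Marsh overflow.
  Dunlea: +85 → 85 < 120
  Oakham: +35 → 35 ≥ 30
Round 3 — Oakham overflows.
  Ashby: +15 → 105 < 120
No further overflows.

5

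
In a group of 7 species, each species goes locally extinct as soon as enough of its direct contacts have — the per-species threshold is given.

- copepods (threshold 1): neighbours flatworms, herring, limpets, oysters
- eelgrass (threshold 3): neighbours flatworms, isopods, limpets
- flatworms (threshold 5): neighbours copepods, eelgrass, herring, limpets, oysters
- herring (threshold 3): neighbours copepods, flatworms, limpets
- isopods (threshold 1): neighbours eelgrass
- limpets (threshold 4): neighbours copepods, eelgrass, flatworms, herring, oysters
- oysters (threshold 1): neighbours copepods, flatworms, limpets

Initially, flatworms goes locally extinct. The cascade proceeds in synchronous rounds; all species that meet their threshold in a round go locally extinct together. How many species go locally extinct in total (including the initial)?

Round 1 — flatworms goes locally extinct (initial).
Round 2 — checking thresholds:
  copepods: 1 of 4 neighbours ≥ 1, goes locally extinct.
  eelgrass: 1 of 3 neighbours < 3, below threshold.
  herring: 1 of 3 neighbours < 3, below threshold.
  limpets: 1 of 5 neighbours < 4, below threshold.
  oysters: 1 of 3 neighbours ≥ 1, goes locally extinct.
Round 3 — no new extinctions; cascade stops.

3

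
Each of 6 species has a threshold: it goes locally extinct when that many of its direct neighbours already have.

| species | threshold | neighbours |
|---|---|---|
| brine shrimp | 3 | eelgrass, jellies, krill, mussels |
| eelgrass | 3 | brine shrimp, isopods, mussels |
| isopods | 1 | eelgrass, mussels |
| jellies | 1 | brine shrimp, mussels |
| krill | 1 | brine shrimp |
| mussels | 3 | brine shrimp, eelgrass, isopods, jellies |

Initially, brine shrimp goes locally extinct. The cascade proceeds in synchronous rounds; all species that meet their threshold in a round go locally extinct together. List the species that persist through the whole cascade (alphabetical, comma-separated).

eelgrass, isopods, mussels

Round 1 — brine shrimp goes locally extinct (initial).
Round 2 — checking thresholds:
  eelgrass: 1 of 3 neighbours < 3, holds.
  jellies: 1 of 2 neighbours ≥ 1, goes locally extinct.
  krill: 1 of 1 neighbours ≥ 1, goes locally extinct.
  mussels: 1 of 4 neighbours < 3, holds.
Round 3 — no new extinctions; cascade stops.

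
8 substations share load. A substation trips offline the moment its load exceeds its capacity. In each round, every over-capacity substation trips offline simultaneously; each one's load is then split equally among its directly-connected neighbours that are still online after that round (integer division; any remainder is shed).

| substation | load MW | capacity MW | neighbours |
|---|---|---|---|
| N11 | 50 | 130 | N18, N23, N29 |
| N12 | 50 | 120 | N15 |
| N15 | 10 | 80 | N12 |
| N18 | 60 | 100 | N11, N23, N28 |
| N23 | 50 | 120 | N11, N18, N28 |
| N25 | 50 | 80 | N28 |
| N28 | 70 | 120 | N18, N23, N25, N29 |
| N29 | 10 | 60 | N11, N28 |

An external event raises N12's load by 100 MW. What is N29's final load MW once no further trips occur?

10

Round 1 — N12 at 150 > 120. N12 trips offline.
  N12 sheds 150 MW to N15: 150 each.
    N15: 10+150 = 160 > 80
Round 2 — N15 trips offline.
  N15 sheds 160 MW: no online neighbours, lost.
No further trips.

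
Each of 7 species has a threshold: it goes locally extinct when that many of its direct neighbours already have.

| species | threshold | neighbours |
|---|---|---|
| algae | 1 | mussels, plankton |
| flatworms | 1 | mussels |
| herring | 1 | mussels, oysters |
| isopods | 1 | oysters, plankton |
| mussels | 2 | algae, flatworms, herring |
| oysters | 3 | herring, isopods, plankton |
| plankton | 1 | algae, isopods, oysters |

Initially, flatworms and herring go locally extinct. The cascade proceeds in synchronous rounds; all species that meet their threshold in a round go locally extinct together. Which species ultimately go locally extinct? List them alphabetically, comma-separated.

Round 1 — flatworms, herring go locally extinct (initial).
Round 2 — checking thresholds:
  mussels: 2 of 3 neighbours ≥ 2, goes locally extinct.
  oysters: 1 of 3 neighbours < 3, holds.
Round 3 — checking thresholds:
  algae: 1 of 2 neighbours ≥ 1, goes locally extinct.
  oysters: 1 of 3 neighbours < 3, holds.
Round 4 — checking thresholds:
  oysters: 1 of 3 neighbours < 3, holds.
  plankton: 1 of 3 neighbours ≥ 1, goes locally extinct.
Round 5 — checking thresholds:
  isopods: 1 of 2 neighbours ≥ 1, goes locally extinct.
  oysters: 2 of 3 neighbours < 3, holds.
Round 6 — checking thresholds:
  oysters: 3 of 3 neighbours ≥ 3, goes locally extinct.
Round 7 — no new extinctions; cascade stops.

algae, flatworms, herring, isopods, mussels, oysters, plankton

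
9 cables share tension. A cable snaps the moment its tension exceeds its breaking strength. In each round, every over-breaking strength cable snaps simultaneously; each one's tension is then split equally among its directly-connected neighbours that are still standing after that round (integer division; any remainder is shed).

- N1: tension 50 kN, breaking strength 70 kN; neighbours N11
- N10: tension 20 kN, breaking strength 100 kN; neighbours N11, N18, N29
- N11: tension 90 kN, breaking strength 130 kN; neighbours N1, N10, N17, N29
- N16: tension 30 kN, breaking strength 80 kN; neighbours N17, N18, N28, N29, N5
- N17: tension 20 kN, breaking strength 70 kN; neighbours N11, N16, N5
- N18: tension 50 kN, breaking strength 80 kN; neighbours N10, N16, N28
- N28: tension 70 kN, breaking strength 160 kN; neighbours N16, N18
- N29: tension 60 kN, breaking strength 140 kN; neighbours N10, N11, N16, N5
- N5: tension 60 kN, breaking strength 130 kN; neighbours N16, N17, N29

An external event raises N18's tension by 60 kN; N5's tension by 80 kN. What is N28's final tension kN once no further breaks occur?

Round 1 — N18 at 110 > 80; N5 at 140 > 130. N18, N5 snap.
  N18 sheds 110 kN to N10, N16, N28: 36 each (2 lost).
    N10: 20+36 = 56 ≤ 100
    N16: 30+36 = 66 ≤ 80
    N28: 70+36 = 106 ≤ 160
  N5 sheds 140 kN to N16, N17, N29: 46 each (2 lost).
    N16: 66+46 = 112 > 80
    N17: 20+46 = 66 ≤ 70
    N29: 60+46 = 106 ≤ 140
Round 2 — N16 snaps.
  N16 sheds 112 kN to N17, N28, N29: 37 each (1 lost).
    N17: 66+37 = 103 > 70
    N28: 106+37 = 143 ≤ 160
    N29: 106+37 = 143 > 140
Round 3 — N17, N29 snap.
  N17 sheds 103 kN to N11: 103 each.
    N11: 90+103 = 193 > 130
  N29 sheds 143 kN to N10, N11: 71 each (1 lost).
    N10: 56+71 = 127 > 100
    N11: 193+71 = 264 > 130
Round 4 — N10, N11 snap.
  N10 sheds 127 kN: no online neighbours, lost.
  N11 sheds 264 kN to N1: 264 each.
    N1: 50+264 = 314 > 70
Round 5 — N1 snaps.
  N1 sheds 314 kN: no online neighbours, lost.
No further breaks.

143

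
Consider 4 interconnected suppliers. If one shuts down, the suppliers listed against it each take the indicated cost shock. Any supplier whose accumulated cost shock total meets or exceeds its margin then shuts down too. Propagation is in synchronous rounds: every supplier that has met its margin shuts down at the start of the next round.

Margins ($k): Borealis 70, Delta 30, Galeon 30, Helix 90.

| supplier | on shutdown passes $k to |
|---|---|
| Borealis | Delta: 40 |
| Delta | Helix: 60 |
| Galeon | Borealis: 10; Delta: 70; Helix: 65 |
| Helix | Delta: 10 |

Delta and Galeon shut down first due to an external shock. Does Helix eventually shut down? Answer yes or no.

yes

Round 1 — Delta, Galeon shut down (initial).
  Borealis: +10 → 10 < 70
  Helix: +60+65 → 125 ≥ 90
Round 2 — Helix shuts down.
No further shutdowns.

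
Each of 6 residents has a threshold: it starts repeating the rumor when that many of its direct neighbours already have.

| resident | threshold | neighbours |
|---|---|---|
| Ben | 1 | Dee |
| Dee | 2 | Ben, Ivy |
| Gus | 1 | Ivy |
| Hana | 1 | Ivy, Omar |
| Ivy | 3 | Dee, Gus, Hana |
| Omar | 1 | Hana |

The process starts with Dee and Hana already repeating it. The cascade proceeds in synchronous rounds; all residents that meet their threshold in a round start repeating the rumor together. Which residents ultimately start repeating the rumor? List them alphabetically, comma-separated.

Round 1 — Dee, Hana start repeating the rumor (initial).
Round 2 — checking thresholds:
  Ben: 1 of 1 neighbours ≥ 1, starts repeating the rumor.
  Ivy: 2 of 3 neighbours < 3, holds.
  Omar: 1 of 1 neighbours ≥ 1, starts repeating the rumor.
Round 3 — no new spreads; cascade stops.

Ben, Dee, Hana, Omar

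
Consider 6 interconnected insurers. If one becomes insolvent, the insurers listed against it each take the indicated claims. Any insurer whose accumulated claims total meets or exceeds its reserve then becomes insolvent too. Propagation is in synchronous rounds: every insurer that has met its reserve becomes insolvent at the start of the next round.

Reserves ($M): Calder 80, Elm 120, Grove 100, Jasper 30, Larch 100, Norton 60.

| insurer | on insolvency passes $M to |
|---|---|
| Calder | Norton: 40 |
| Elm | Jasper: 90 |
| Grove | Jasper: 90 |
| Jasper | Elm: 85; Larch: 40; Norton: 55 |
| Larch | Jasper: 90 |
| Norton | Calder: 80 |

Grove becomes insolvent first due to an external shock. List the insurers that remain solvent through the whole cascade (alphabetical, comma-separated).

Round 1 — Grove becomes insolvent (initial).
  Jasper: +90 → 90 ≥ 30
Round 2 — Jasper becomes insolvent.
  Elm: +85 → 85 < 120
  Larch: +40 → 40 < 100
  Norton: +55 → 55 < 60
No further insolvencies.

Calder, Elm, Larch, Norton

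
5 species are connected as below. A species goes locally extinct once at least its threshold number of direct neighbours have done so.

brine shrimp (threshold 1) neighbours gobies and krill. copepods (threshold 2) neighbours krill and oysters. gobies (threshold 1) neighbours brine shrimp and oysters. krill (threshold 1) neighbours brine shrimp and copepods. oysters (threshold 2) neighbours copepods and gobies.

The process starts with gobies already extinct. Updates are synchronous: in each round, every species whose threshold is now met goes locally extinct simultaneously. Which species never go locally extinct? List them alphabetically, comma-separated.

Round 1 — gobies goes locally extinct (initial).
Round 2 — checking thresholds:
  brine shrimp: 1 of 2 neighbours ≥ 1, goes locally extinct.
  oysters: 1 of 2 neighbours < 2, below threshold.
Round 3 — checking thresholds:
  krill: 1 of 2 neighbours ≥ 1, goes locally extinct.
  oysters: 1 of 2 neighbours < 2, below threshold.
Round 4 — no new extinctions; cascade stops.

copepods, oysters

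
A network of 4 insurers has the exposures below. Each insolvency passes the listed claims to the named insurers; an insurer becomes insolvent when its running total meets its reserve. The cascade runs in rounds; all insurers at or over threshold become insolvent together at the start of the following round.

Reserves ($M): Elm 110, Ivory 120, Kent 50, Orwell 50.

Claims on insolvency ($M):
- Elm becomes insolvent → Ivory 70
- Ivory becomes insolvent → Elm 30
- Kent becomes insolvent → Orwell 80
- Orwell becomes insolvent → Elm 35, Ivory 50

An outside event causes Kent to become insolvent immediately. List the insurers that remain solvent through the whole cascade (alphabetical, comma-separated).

Elm, Ivory

Round 1 — Kent becomes insolvent (initial).
  Orwell: +80 → 80 ≥ 50
Round 2 — Orwell becomes insolvent.
  Elm: +35 → 35 < 110
  Ivory: +50 → 50 < 120
No further insolvencies.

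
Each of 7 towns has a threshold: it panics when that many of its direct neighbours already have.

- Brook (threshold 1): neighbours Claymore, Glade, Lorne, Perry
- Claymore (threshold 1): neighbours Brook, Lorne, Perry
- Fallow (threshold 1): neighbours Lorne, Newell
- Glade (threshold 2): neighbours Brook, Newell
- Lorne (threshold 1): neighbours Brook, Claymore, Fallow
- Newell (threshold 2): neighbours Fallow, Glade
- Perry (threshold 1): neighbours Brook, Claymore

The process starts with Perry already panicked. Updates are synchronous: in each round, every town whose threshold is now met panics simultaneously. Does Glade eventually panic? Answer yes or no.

no

Round 1 — Perry panics (initial).
Round 2 — checking thresholds:
  Brook: 1 of 4 neighbours ≥ 1, panics.
  Claymore: 1 of 3 neighbours ≥ 1, panics.
Round 3 — checking thresholds:
  Glade: 1 of 2 neighbours < 2, holds.
  Lorne: 2 of 3 neighbours ≥ 1, panics.
Round 4 — checking thresholds:
  Fallow: 1 of 2 neighbours ≥ 1, panics.
  Glade: 1 of 2 neighbours < 2, holds.
Round 5 — no new panics; cascade stops.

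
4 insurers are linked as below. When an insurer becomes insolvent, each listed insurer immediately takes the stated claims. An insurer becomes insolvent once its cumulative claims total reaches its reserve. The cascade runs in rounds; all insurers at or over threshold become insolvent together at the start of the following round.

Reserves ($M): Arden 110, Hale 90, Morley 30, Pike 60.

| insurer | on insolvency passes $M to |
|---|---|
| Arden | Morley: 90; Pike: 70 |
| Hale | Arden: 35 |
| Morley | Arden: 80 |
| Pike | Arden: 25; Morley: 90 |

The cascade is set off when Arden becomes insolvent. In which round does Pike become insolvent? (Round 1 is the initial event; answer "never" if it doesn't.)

Round 1 — Arden becomes insolvent (initial).
  Morley: +90 → 90 ≥ 30
  Pike: +70 → 70 ≥ 60
Round 2 — Morley, Pike become insolvent.
No further insolvencies.

2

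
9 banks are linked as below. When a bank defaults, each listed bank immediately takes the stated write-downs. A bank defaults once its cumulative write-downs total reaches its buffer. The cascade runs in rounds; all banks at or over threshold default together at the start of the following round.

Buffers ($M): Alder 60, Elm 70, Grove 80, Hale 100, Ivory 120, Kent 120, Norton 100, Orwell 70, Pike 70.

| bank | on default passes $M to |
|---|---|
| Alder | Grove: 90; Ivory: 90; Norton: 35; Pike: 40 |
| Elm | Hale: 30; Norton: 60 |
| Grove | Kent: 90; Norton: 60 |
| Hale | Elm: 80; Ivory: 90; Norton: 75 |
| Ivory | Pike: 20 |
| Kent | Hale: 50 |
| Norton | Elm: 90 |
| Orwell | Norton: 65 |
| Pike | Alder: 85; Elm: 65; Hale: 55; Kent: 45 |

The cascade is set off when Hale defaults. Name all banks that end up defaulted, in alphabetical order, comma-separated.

Round 1 — Hale defaults (initial).
  Elm: +80 → 80 ≥ 70
  Ivory: +90 → 90 < 120
  Norton: +75 → 75 < 100
Round 2 — Elm defaults.
  Norton: +60 → 135 ≥ 100
Round 3 — Norton defaults.
No further defaults.

Elm, Hale, Norton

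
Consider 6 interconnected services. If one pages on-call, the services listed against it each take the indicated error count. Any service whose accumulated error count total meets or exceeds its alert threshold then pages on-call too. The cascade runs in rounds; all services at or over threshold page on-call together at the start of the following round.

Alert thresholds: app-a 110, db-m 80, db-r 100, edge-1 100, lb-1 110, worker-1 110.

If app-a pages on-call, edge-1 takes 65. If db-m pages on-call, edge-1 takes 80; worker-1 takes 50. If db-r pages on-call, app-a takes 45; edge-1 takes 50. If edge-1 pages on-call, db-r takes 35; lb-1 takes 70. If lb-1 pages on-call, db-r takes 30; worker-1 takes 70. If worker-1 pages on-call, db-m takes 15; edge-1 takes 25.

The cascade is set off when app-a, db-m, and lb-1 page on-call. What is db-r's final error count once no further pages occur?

65

Round 1 — app-a, db-m, lb-1 page on-call (initial).
  db-r: +30 → 30 < 100
  edge-1: +65+80 → 145 ≥ 100
  worker-1: +50+70 → 120 ≥ 110
Round 2 — edge-1, worker-1 page on-call.
  db-r: +35 → 65 < 100
No further pages.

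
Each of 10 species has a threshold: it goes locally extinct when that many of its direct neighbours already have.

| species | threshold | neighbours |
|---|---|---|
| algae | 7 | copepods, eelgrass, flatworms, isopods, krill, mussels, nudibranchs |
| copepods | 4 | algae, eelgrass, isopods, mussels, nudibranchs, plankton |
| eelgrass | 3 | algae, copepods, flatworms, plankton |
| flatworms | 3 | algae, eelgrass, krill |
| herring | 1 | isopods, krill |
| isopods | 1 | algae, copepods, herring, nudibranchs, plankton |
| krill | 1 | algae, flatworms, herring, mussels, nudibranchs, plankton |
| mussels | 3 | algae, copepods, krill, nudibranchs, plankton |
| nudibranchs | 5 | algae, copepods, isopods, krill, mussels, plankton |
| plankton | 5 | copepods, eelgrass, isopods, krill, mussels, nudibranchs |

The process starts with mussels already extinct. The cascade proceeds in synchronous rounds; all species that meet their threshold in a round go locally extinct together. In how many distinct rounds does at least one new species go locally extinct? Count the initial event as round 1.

4

Round 1 — mussels goes locally extinct (initial).
Round 2 — checking thresholds:
  algae: 1 of 7 neighbours < 7, holds.
  copepods: 1 of 6 neighbours < 4, holds.
  krill: 1 of 6 neighbours ≥ 1, goes locally extinct.
  nudibranchs: 1 of 6 neighbours < 5, holds.
  plankton: 1 of 6 neighbours < 5, holds.
Round 3 — checking thresholds:
  algae: 2 of 7 neighbours < 7, holds.
  copepods: 1 of 6 neighbours < 4, holds.
  flatworms: 1 of 3 neighbours < 3, holds.
  herring: 1 of 2 neighbours ≥ 1, goes locally extinct.
  nudibranchs: 2 of 6 neighbours < 5, holds.
  plankton: 2 of 6 neighbours < 5, holds.
Round 4 — checking thresholds:
  algae: 2 of 7 neighbours < 7, holds.
  copepods: 1 of 6 neighbours < 4, holds.
  flatworms: 1 of 3 neighbours < 3, holds.
  isopods: 1 of 5 neighbours ≥ 1, goes locally extinct.
  nudibranchs: 2 of 6 neighbours < 5, holds.
  plankton: 2 of 6 neighbours < 5, holds.
Round 5 — no new extinctions; cascade stops.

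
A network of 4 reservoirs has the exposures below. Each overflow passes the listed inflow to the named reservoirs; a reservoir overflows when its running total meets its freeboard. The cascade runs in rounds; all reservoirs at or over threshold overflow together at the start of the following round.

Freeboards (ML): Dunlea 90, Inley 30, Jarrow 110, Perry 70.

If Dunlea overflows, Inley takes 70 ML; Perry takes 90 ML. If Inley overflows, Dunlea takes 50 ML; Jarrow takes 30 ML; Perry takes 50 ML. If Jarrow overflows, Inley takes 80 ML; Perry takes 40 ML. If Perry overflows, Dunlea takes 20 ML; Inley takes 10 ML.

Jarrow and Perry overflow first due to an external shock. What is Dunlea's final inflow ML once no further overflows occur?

Round 1 — Jarrow, Perry overflow (initial).
  Dunlea: +20 → 20 < 90
  Inley: +80+10 → 90 ≥ 30
Round 2 — Inley overflows.
  Dunlea: +50 → 70 < 90
No further overflows.

70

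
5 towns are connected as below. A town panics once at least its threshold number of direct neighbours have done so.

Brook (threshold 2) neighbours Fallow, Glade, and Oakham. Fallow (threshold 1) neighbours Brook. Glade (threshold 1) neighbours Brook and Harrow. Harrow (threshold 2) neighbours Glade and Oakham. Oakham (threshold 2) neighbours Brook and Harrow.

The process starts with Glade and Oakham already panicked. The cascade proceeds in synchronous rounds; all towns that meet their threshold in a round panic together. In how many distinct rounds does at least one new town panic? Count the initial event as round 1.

3

Round 1 — Glade, Oakham panic (initial).
Round 2 — checking thresholds:
  Brook: 2 of 3 neighbours ≥ 2, panics.
  Harrow: 2 of 2 neighbours ≥ 2, panics.
Round 3 — checking thresholds:
  Fallow: 1 of 1 neighbours ≥ 1, panics.
Round 4 — no new panics; cascade stops.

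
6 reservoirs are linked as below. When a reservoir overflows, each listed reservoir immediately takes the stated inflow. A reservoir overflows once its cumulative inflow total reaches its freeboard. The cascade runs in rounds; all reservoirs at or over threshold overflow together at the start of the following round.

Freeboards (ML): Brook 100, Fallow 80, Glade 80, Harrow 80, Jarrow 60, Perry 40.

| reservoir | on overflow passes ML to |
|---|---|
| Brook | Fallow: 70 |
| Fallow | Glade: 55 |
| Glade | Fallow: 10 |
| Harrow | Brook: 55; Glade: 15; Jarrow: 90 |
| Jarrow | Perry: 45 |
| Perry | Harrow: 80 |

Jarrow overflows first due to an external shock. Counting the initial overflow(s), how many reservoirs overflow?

Round 1 — Jarrow overflows (initial).
  Perry: +45 → 45 ≥ 40
Round 2 — Perry overflows.
  Harrow: +80 → 80 ≥ 80
Round 3 — Harrow overflows.
  Brook: +55 → 55 < 100
  Glade: +15 → 15 < 80
No further overflows.

3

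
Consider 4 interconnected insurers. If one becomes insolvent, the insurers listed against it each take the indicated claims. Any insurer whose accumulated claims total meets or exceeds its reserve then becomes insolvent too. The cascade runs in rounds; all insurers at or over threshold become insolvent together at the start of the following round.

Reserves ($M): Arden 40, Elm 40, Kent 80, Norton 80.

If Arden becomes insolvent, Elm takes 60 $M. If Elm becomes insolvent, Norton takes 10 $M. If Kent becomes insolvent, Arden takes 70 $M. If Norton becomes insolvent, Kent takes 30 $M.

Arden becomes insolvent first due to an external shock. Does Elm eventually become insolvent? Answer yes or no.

yes

Round 1 — Arden becomes insolvent (initial).
  Elm: +60 → 60 ≥ 40
Round 2 — Elm becomes insolvent.
  Norton: +10 → 10 < 80
No further insolvencies.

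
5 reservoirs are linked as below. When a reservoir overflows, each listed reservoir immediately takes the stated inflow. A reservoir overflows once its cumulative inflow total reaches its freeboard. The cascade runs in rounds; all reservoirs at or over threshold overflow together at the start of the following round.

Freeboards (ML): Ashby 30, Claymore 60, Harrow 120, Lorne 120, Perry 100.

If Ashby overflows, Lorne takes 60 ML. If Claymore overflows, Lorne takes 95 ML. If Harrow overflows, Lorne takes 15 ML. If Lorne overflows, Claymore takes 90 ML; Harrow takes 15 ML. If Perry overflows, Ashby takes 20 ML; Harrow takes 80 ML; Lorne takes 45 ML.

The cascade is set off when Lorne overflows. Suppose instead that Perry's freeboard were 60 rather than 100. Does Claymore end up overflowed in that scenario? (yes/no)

yes

With Perry's freeboard at 60:
Round 1 — Lorne overflows (initial).
  Claymore: +90 → 90 ≥ 60
  Harrow: +15 → 15 < 120
Round 2 — Claymore overflows.
No further overflows.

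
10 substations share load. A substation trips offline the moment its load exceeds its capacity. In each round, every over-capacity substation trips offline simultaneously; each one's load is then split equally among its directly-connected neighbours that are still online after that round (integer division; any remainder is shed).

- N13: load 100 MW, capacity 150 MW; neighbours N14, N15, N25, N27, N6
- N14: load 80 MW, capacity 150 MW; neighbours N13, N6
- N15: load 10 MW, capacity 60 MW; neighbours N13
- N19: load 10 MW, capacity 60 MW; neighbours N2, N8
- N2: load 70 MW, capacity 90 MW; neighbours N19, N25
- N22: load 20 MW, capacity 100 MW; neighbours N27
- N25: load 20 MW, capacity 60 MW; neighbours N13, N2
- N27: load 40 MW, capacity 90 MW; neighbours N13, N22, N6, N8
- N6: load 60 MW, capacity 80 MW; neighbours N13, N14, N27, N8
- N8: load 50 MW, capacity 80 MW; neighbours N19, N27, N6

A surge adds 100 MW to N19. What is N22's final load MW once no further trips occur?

Round 1 — N19 at 110 > 60. N19 trips offline.
  N19 sheds 110 MW to N2, N8: 55 each.
    N2: 70+55 = 125 > 90
    N8: 50+55 = 105 > 80
Round 2 — N2, N8 trip offline.
  N2 sheds 125 MW to N25: 125 each.
    N25: 20+125 = 145 > 60
  N8 sheds 105 MW to N27, N6: 52 each (1 lost).
    N27: 40+52 = 92 > 90
    N6: 60+52 = 112 > 80
Round 3 — N25, N27, N6 trip offline.
  N25 sheds 145 MW to N13: 145 each.
    N13: 100+145 = 245 > 150
  N27 sheds 92 MW to N13, N22: 46 each.
    N13: 245+46 = 291 > 150
    N22: 20+46 = 66 ≤ 100
  N6 sheds 112 MW to N13, N14: 56 each.
    N13: 291+56 = 347 > 150
    N14: 80+56 = 136 ≤ 150
Round 4 — N13 trips offline.
  N13 sheds 347 MW to N14, N15: 173 each (1 lost).
    N14: 136+173 = 309 > 150
    N15: 10+173 = 183 > 60
Round 5 — N14, N15 trip offline.
  N14 sheds 309 MW: no online neighbours, lost.
  N15 sheds 183 MW: no online neighbours, lost.
No further trips.

66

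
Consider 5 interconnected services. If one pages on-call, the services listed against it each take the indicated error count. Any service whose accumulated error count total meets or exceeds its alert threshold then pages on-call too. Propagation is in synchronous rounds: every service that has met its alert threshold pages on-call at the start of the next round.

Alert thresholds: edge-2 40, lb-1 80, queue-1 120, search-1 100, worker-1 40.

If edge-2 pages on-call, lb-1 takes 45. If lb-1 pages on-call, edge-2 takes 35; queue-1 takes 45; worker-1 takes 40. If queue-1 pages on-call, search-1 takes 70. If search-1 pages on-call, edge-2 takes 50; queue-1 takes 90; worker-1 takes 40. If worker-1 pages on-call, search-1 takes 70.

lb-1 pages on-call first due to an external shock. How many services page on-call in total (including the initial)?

2

Round 1 — lb-1 pages on-call (initial).
  edge-2: +35 → 35 < 40
  queue-1: +45 → 45 < 120
  worker-1: +40 → 40 ≥ 40
Round 2 — worker-1 pages on-call.
  search-1: +70 → 70 < 100
No further pages.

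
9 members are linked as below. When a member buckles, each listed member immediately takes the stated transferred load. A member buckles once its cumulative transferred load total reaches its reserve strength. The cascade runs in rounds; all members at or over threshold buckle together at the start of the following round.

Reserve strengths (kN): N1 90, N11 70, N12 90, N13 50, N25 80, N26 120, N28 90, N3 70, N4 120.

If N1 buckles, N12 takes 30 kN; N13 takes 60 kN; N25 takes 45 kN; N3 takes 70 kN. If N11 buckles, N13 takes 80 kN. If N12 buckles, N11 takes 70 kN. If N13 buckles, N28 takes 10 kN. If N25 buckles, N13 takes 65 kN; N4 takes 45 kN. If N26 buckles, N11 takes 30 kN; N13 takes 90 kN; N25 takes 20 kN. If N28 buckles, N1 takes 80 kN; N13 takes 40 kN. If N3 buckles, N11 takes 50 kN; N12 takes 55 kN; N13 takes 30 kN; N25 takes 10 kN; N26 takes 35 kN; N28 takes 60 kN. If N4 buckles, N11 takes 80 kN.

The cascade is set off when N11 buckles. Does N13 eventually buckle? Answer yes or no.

yes

Round 1 — N11 buckles (initial).
  N13: +80 → 80 ≥ 50
Round 2 — N13 buckles.
  N28: +10 → 10 < 90
No further bucklings.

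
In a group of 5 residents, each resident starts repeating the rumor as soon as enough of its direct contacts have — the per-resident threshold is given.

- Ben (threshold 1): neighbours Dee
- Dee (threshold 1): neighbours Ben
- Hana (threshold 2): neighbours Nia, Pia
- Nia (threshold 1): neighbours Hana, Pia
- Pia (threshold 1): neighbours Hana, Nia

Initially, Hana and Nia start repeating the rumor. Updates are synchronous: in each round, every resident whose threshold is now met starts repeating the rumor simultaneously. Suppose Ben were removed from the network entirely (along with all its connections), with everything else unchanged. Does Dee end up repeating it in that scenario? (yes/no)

no

With Ben removed:
Round 1 — Hana, Nia start repeating the rumor (initial).
Round 2 — checking thresholds:
  Pia: 2 of 2 neighbours ≥ 1, starts repeating the rumor.
Round 3 — no new spreads; cascade stops.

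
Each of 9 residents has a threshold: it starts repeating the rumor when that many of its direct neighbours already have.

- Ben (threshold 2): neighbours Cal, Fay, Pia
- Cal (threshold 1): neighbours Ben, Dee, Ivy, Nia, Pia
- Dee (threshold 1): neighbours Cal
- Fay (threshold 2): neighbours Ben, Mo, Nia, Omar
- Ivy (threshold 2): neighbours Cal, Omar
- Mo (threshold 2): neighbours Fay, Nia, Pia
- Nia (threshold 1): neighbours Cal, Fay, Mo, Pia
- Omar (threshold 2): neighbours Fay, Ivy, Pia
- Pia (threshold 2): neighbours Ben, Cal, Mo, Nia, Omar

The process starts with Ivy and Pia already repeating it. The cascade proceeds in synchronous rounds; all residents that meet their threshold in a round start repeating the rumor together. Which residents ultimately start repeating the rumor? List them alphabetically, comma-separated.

Ben, Cal, Dee, Fay, Ivy, Mo, Nia, Omar, Pia

Round 1 — Ivy, Pia start repeating the rumor (initial).
Round 2 — checking thresholds:
  Ben: 1 of 3 neighbours < 2, below threshold.
  Cal: 2 of 5 neighbours ≥ 1, starts repeating the rumor.
  Mo: 1 of 3 neighbours < 2, below threshold.
  Nia: 1 of 4 neighbours ≥ 1, starts repeating the rumor.
  Omar: 2 of 3 neighbours ≥ 2, starts repeating the rumor.
Round 3 — checking thresholds:
  Ben: 2 of 3 neighbours ≥ 2, starts repeating the rumor.
  Dee: 1 of 1 neighbours ≥ 1, starts repeating the rumor.
  Fay: 2 of 4 neighbours ≥ 2, starts repeating the rumor.
  Mo: 2 of 3 neighbours ≥ 2, starts repeating the rumor.
Round 4 — no new spreads; cascade stops.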